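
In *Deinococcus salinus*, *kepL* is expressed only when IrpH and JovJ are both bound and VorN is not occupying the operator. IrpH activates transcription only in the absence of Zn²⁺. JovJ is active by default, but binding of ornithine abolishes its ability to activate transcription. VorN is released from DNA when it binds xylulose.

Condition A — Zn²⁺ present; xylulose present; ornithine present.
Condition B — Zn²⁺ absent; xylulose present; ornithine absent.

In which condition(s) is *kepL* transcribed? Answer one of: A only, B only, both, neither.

Condition A:
Zn²⁺ is present, so IrpH is inactive.
Xylulose is present, so VorN is inactive.
Ornithine is present, so JovJ is inactive.
Required activator IrpH is absent, so *kepL* is not transcribed.
→ *kepL* is OFF in A.
Condition B:
Zn²⁺ is absent, so IrpH is active.
Xylulose is present, so VorN is inactive.
Ornithine is absent, so JovJ is active.
No repressor is bound and IrpH and JovJ are active, so *kepL* is transcribed.
→ *kepL* is ON in B.

B only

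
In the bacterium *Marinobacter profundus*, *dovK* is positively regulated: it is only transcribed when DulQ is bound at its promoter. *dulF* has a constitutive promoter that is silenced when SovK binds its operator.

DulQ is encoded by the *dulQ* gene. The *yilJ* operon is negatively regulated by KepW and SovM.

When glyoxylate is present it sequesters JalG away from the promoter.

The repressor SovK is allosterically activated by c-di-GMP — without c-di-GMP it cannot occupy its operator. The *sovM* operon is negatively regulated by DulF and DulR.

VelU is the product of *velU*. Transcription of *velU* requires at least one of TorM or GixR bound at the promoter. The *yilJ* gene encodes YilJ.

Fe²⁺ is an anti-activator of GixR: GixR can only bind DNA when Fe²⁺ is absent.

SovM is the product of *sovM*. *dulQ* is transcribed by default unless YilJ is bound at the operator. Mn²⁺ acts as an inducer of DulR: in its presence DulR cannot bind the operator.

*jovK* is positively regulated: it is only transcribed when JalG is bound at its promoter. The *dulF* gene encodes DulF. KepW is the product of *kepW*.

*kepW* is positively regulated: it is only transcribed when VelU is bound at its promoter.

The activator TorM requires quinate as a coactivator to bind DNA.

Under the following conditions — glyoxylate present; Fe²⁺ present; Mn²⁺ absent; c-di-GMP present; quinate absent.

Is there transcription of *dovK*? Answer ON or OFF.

Quinate is absent, so TorM is inactive.
Fe²⁺ is present, so GixR is inactive.
No activator is available at the *velU* promoter, so *velU* is not transcribed.
So VelU is not produced.
Required activator VelU is absent, so *kepW* is not transcribed.
So KepW is not produced.
c-di-GMP is present, so SovK is active.
With repressor SovK bound, *dulF* is not transcribed.
So DulF is not produced.
Mn²⁺ is absent, so DulR is active.
With repressor DulR bound, *sovM* is not transcribed.
So SovM is not produced.
With no repressor bound, *yilJ* is transcribed.
So YilJ is produced and active.
With repressor YilJ bound, *dulQ* is not transcribed.
So DulQ is not produced.
Required activator DulQ is absent, so *dovK* is not transcribed.

OFF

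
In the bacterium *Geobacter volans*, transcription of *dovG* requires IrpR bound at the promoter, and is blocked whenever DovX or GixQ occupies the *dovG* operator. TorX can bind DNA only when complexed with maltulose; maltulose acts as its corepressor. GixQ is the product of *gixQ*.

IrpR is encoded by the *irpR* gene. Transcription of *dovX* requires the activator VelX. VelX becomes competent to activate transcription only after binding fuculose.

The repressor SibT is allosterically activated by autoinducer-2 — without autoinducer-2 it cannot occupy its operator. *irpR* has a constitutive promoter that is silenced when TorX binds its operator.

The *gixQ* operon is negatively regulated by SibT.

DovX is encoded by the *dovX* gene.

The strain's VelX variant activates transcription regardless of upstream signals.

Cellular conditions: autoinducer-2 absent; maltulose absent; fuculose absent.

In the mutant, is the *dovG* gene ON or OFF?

Maltulose is absent, so TorX is inactive.
With no repressor bound, *irpR* is transcribed.
So IrpR is produced and active.
VelX is constitutively active in this strain.
No repressor is bound and VelX is active, so *dovX* is transcribed.
So DovX is produced and active.
Autoinducer-2 is absent, so SibT is inactive.
With no repressor bound, *gixQ* is transcribed.
So GixQ is produced and active.
With repressor DovX bound, *dovG* is not transcribed.

OFF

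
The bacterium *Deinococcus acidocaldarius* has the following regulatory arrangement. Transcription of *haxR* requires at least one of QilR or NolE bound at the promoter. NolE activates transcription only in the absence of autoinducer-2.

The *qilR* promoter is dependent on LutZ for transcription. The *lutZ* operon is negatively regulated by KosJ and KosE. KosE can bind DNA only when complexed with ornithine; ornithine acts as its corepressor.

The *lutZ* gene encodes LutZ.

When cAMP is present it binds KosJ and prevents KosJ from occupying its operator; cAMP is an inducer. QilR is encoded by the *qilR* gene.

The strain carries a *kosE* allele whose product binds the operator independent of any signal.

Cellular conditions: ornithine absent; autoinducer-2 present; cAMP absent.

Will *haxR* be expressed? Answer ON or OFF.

cAMP is absent, so KosJ is active.
KosE is constitutively active in this strain.
With repressor KosJ bound, *lutZ* is not transcribed.
So LutZ is not produced.
Required activator LutZ is absent, so *qilR* is not transcribed.
So QilR is not produced.
Autoinducer-2 is present, so NolE is inactive.
No activator is available at the *haxR* promoter, so *haxR* is not transcribed.

OFF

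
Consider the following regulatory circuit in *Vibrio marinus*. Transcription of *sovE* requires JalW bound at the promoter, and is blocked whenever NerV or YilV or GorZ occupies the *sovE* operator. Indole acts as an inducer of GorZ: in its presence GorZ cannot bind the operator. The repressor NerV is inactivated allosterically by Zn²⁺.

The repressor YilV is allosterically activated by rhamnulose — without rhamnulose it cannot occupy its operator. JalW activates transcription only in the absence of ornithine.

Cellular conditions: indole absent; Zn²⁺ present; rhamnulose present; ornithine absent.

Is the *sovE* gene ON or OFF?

OFF

Zn²⁺ is present, so NerV is inactive.
Rhamnulose is present, so YilV is active.
Indole is absent, so GorZ is active.
Ornithine is absent, so JalW is active.
With repressor YilV bound, *sovE* is not transcribed.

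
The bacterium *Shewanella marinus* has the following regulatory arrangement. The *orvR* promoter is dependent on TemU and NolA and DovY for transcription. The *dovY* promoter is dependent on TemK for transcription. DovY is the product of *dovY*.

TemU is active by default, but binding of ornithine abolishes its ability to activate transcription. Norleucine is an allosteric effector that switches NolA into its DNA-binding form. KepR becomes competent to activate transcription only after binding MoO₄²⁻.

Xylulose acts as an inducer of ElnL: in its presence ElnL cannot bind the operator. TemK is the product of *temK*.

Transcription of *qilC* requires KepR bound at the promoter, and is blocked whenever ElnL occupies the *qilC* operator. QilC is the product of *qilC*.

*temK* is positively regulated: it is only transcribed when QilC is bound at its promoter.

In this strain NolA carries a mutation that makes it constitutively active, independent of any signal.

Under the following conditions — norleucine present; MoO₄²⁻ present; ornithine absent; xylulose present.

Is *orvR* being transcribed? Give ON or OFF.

Ornithine is absent, so TemU is active.
NolA is constitutively active in this strain.
MoO₄²⁻ is present, so KepR is active.
Xylulose is present, so ElnL is inactive.
No repressor is bound and KepR is active, so *qilC* is transcribed.
So QilC is produced and active.
No repressor is bound and QilC is active, so *temK* is transcribed.
So TemK is produced and active.
No repressor is bound and TemK is active, so *dovY* is transcribed.
So DovY is produced and active.
No repressor is bound and TemU and NolA and DovY are active, so *orvR* is transcribed.

ON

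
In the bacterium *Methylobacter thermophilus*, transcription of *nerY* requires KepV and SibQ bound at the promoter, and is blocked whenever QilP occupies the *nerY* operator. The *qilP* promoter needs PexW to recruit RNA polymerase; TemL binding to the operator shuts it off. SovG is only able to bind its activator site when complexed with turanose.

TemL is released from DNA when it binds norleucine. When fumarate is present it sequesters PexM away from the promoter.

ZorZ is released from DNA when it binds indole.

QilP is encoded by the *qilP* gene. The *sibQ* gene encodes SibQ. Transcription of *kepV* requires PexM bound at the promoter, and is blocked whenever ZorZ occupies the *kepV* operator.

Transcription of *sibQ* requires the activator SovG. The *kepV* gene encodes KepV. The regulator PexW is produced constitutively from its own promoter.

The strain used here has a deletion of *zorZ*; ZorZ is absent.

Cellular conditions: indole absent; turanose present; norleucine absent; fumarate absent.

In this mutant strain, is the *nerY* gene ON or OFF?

ON

Norleucine is absent, so TemL is active.
PexW is produced constitutively and is active.
With repressor TemL bound, *qilP* is not transcribed.
So QilP is not produced.
Fumarate is absent, so PexM is active.
ZorZ is non-functional in this strain, so it has no effect.
No repressor is bound and PexM is active, so *kepV* is transcribed.
So KepV is produced and active.
Turanose is present, so SovG is active.
No repressor is bound and SovG is active, so *sibQ* is transcribed.
So SibQ is produced and active.
No repressor is bound and KepV and SibQ are active, so *nerY* is transcribed.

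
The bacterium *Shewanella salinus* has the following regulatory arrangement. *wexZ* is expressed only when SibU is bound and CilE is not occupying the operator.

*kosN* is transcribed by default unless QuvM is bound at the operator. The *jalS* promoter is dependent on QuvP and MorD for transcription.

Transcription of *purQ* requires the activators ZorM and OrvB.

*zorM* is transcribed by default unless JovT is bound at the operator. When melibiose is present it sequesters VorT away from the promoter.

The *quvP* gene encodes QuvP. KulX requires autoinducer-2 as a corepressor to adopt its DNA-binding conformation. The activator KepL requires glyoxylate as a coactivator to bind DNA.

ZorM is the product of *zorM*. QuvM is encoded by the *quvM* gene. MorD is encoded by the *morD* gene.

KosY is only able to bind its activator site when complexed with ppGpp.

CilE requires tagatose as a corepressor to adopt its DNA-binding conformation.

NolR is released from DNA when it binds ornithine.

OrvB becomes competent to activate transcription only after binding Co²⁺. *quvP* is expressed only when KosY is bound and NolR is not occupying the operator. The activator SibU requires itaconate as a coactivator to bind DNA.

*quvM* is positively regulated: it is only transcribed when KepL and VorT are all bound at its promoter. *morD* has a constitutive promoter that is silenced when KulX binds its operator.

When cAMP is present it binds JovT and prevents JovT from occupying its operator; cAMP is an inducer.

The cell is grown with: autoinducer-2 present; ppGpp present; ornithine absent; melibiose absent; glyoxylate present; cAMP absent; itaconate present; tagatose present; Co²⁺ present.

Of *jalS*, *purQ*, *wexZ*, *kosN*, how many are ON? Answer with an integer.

0

ppGpp is present, so KosY is active.
Ornithine is absent, so NolR is active.
With repressor NolR bound, *quvP* is not transcribed.
So QuvP is not produced.
Autoinducer-2 is present, so KulX is active.
With repressor KulX bound, *morD* is not transcribed.
So MorD is not produced.
Required activator QuvP is absent, so *jalS* is not transcribed.
→ *jalS* is OFF.
cAMP is absent, so JovT is active.
With repressor JovT bound, *zorM* is not transcribed.
So ZorM is not produced.
Co²⁺ is present, so OrvB is active.
Required activator ZorM is absent, so *purQ* is not transcribed.
→ *purQ* is OFF.
Tagatose is present, so CilE is active.
Itaconate is present, so SibU is active.
With repressor CilE bound, *wexZ* is not transcribed.
→ *wexZ* is OFF.
Glyoxylate is present, so KepL is active.
Melibiose is absent, so VorT is active.
No repressor is bound and KepL and VorT are active, so *quvM* is transcribed.
So QuvM is produced and active.
With repressor QuvM bound, *kosN* is not transcribed.
→ *kosN* is OFF.
0 of the 4 genes are transcribed.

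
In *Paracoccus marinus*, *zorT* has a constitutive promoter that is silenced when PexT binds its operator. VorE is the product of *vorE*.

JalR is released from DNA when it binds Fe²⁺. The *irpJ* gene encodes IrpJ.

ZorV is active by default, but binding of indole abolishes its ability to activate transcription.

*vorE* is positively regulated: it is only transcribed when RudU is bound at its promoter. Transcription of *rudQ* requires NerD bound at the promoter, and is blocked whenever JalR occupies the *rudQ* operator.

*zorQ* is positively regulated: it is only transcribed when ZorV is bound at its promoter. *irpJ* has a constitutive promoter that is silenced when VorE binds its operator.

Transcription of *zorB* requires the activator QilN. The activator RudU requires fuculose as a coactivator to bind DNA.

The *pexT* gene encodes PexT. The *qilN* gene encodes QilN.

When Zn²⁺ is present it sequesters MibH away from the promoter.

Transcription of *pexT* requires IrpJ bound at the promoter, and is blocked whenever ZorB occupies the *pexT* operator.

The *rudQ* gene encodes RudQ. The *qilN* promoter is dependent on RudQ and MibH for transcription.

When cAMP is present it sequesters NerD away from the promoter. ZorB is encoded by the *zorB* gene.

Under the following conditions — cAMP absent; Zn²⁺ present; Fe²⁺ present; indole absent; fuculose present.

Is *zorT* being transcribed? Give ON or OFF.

Fe²⁺ is present, so JalR is inactive.
cAMP is absent, so NerD is active.
No repressor is bound and NerD is active, so *rudQ* is transcribed.
So RudQ is produced and active.
Zn²⁺ is present, so MibH is inactive.
Required activator MibH is absent, so *qilN* is not transcribed.
So QilN is not produced.
Required activator QilN is absent, so *zorB* is not transcribed.
So ZorB is not produced.
Fuculose is present, so RudU is active.
No repressor is bound and RudU is active, so *vorE* is transcribed.
So VorE is produced and active.
With repressor VorE bound, *irpJ* is not transcribed.
So IrpJ is not produced.
Required activator IrpJ is absent, so *pexT* is not transcribed.
So PexT is not produced.
With no repressor bound, *zorT* is transcribed.

ON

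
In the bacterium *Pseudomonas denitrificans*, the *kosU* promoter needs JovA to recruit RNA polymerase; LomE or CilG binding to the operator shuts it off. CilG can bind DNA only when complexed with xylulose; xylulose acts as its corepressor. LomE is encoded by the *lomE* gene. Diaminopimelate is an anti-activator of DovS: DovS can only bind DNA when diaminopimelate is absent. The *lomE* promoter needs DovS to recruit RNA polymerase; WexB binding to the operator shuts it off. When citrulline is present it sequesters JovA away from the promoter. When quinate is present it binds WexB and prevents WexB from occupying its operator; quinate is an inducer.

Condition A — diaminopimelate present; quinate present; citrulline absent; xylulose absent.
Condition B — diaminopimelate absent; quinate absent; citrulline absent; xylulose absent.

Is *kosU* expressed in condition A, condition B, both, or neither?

Condition A:
Diaminopimelate is present, so DovS is inactive.
Quinate is present, so WexB is inactive.
Required activator DovS is absent, so *lomE* is not transcribed.
So LomE is not produced.
Citrulline is absent, so JovA is active.
Xylulose is absent, so CilG is inactive.
No repressor is bound and JovA is active, so *kosU* is transcribed.
→ *kosU* is ON in A.
Condition B:
Diaminopimelate is absent, so DovS is active.
Quinate is absent, so WexB is active.
With repressor WexB bound, *lomE* is not transcribed.
So LomE is not produced.
Citrulline is absent, so JovA is active.
Xylulose is absent, so CilG is inactive.
No repressor is bound and JovA is active, so *kosU* is transcribed.
→ *kosU* is ON in B.

both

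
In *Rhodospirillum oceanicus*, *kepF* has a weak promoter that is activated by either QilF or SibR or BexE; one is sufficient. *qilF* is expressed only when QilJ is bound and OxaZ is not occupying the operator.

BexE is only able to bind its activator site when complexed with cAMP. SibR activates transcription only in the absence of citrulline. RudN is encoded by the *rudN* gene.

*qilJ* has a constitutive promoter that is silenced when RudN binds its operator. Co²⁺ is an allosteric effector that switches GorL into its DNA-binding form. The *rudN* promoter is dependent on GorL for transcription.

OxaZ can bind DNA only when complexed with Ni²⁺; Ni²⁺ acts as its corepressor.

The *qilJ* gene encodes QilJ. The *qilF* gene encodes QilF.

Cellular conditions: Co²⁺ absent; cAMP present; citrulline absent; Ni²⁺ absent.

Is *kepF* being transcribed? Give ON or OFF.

ON

Co²⁺ is absent, so GorL is inactive.
Required activator GorL is absent, so *rudN* is not transcribed.
So RudN is not produced.
With no repressor bound, *qilJ* is transcribed.
So QilJ is produced and active.
Ni²⁺ is absent, so OxaZ is inactive.
No repressor is bound and QilJ is active, so *qilF* is transcribed.
So QilF is produced and active.
Citrulline is absent, so SibR is active.
cAMP is present, so BexE is active.
Activator QilF is present, so *kepF* is transcribed.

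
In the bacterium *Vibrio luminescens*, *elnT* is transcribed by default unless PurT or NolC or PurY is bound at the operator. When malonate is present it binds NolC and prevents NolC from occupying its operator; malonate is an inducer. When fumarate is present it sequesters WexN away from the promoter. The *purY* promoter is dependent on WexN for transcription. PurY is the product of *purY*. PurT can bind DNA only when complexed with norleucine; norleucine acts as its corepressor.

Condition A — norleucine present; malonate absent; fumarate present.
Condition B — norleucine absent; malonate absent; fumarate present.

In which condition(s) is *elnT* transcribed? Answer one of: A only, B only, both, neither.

neither

Condition A:
Norleucine is present, so PurT is active.
Malonate is absent, so NolC is active.
Fumarate is present, so WexN is inactive.
Required activator WexN is absent, so *purY* is not transcribed.
So PurY is not produced.
With repressor PurT bound, *elnT* is not transcribed.
→ *elnT* is OFF in A.
Condition B:
Norleucine is absent, so PurT is inactive.
Malonate is absent, so NolC is active.
Fumarate is present, so WexN is inactive.
Required activator WexN is absent, so *purY* is not transcribed.
So PurY is not produced.
With repressor NolC bound, *elnT* is not transcribed.
→ *elnT* is OFF in B.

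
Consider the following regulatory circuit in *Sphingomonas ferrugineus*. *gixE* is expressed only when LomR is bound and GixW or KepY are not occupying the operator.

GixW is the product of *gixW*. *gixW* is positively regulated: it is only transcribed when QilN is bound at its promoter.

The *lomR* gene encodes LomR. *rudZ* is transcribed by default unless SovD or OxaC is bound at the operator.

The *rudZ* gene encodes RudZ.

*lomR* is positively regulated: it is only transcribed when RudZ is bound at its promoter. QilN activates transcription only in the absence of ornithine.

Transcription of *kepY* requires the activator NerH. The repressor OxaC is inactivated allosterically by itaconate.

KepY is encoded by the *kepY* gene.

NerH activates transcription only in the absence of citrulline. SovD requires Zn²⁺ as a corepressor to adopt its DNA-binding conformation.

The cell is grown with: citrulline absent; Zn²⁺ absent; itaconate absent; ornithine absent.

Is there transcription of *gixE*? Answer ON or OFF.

OFF

Ornithine is absent, so QilN is active.
No repressor is bound and QilN is active, so *gixW* is transcribed.
So GixW is produced and active.
Citrulline is absent, so NerH is active.
No repressor is bound and NerH is active, so *kepY* is transcribed.
So KepY is produced and active.
Zn²⁺ is absent, so SovD is inactive.
Itaconate is absent, so OxaC is active.
With repressor OxaC bound, *rudZ* is not transcribed.
So RudZ is not produced.
Required activator RudZ is absent, so *lomR* is not transcribed.
So LomR is not produced.
With repressor GixW bound, *gixE* is not transcribed.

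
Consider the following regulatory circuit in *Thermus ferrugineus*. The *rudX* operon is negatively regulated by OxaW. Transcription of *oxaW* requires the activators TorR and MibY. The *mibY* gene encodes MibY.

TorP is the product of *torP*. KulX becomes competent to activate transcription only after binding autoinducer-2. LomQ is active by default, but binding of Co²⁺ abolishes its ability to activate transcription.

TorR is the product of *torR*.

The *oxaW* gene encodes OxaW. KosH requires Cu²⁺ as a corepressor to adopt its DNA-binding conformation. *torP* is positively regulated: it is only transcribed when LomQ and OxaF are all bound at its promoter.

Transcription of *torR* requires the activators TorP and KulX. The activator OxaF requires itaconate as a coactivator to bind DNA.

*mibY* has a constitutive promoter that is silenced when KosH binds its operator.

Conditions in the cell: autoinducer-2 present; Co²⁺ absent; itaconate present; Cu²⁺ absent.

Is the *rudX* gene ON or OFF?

OFF

Co²⁺ is absent, so LomQ is active.
Itaconate is present, so OxaF is active.
No repressor is bound and LomQ and OxaF are active, so *torP* is transcribed.
So TorP is produced and active.
Autoinducer-2 is present, so KulX is active.
No repressor is bound and TorP and KulX are active, so *torR* is transcribed.
So TorR is produced and active.
Cu²⁺ is absent, so KosH is inactive.
With no repressor bound, *mibY* is transcribed.
So MibY is produced and active.
No repressor is bound and TorR and MibY are active, so *oxaW* is transcribed.
So OxaW is produced and active.
With repressor OxaW bound, *rudX* is not transcribed.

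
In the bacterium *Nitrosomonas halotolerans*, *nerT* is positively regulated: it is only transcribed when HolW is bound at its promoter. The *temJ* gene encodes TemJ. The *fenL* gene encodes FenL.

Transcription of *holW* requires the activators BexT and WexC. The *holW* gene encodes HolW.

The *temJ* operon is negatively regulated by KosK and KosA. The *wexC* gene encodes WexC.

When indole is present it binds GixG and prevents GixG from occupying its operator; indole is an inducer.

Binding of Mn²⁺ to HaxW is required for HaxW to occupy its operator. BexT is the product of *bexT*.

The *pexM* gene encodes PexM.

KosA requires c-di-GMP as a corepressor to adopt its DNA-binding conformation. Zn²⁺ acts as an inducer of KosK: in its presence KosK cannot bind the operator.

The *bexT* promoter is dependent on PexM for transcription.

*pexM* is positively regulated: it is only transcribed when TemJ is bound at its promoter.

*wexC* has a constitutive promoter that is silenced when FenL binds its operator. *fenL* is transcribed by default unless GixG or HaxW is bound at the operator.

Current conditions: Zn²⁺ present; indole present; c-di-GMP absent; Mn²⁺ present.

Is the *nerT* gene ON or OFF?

ON

Zn²⁺ is present, so KosK is inactive.
c-di-GMP is absent, so KosA is inactive.
With no repressor bound, *temJ* is transcribed.
So TemJ is produced and active.
No repressor is bound and TemJ is active, so *pexM* is transcribed.
So PexM is produced and active.
No repressor is bound and PexM is active, so *bexT* is transcribed.
So BexT is produced and active.
Indole is present, so GixG is inactive.
Mn²⁺ is present, so HaxW is active.
With repressor HaxW bound, *fenL* is not transcribed.
So FenL is not produced.
With no repressor bound, *wexC* is transcribed.
So WexC is produced and active.
No repressor is bound and BexT and WexC are active, so *holW* is transcribed.
So HolW is produced and active.
No repressor is bound and HolW is active, so *nerT* is transcribed.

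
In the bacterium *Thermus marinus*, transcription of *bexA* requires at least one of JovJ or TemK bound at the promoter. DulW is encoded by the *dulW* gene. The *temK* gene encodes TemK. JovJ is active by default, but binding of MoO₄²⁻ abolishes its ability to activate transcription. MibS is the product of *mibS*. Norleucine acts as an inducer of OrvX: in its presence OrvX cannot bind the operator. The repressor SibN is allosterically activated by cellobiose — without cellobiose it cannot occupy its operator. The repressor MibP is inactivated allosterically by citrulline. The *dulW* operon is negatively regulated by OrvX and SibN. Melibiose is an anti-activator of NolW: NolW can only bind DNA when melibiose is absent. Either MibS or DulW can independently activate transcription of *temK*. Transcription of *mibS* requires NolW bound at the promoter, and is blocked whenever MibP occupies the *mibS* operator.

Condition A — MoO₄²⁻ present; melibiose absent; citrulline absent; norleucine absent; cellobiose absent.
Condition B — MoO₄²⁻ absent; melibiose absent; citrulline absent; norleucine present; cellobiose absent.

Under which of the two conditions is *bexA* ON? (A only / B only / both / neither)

Condition A:
MoO₄²⁻ is present, so JovJ is inactive.
Melibiose is absent, so NolW is active.
Citrulline is absent, so MibP is active.
With repressor MibP bound, *mibS* is not transcribed.
So MibS is not produced.
Norleucine is absent, so OrvX is active.
Cellobiose is absent, so SibN is inactive.
With repressor OrvX bound, *dulW* is not transcribed.
So DulW is not produced.
No activator is available at the *temK* promoter, so *temK* is not transcribed.
So TemK is not produced.
No activator is available at the *bexA* promoter, so *bexA* is not transcribed.
→ *bexA* is OFF in A.
Condition B:
MoO₄²⁻ is absent, so JovJ is active.
Melibiose is absent, so NolW is active.
Citrulline is absent, so MibP is active.
With repressor MibP bound, *mibS* is not transcribed.
So MibS is not produced.
Norleucine is present, so OrvX is inactive.
Cellobiose is absent, so SibN is inactive.
With no repressor bound, *dulW* is transcribed.
So DulW is produced and active.
Activator DulW is present, so *temK* is transcribed.
So TemK is produced and active.
Activator JovJ is present, so *bexA* is transcribed.
→ *bexA* is ON in B.

B only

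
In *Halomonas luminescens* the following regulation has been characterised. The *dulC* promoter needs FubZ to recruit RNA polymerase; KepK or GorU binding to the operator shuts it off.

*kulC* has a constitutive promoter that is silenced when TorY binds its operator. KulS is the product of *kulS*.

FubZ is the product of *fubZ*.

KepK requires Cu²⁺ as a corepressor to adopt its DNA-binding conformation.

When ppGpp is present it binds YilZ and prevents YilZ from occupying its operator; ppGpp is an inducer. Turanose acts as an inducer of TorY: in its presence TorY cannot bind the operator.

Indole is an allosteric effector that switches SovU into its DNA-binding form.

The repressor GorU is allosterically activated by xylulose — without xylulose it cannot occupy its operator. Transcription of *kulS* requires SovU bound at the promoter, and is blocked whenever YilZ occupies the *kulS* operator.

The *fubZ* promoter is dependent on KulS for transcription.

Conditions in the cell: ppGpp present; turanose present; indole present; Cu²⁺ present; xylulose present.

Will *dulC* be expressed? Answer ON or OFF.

OFF

ppGpp is present, so YilZ is inactive.
Indole is present, so SovU is active.
No repressor is bound and SovU is active, so *kulS* is transcribed.
So KulS is produced and active.
No repressor is bound and KulS is active, so *fubZ* is transcribed.
So FubZ is produced and active.
Cu²⁺ is present, so KepK is active.
Xylulose is present, so GorU is active.
With repressor KepK bound, *dulC* is not transcribed.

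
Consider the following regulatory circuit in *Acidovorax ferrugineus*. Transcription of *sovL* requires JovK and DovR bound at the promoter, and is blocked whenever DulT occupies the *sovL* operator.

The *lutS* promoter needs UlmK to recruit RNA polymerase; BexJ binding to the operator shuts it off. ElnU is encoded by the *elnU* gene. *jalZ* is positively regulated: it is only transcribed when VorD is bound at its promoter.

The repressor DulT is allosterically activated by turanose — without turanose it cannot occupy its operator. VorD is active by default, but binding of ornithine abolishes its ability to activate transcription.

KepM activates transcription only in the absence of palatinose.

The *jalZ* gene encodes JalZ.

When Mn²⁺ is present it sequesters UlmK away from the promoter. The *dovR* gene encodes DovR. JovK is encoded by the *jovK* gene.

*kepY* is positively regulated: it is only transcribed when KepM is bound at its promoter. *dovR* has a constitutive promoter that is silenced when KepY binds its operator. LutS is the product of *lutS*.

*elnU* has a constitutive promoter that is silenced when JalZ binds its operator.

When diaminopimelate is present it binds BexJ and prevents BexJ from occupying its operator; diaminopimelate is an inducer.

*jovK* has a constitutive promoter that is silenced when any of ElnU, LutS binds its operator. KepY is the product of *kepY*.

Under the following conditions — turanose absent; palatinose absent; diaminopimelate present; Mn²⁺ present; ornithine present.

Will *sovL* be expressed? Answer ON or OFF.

OFF

Turanose is absent, so DulT is inactive.
Ornithine is present, so VorD is inactive.
Required activator VorD is absent, so *jalZ* is not transcribed.
So JalZ is not produced.
With no repressor bound, *elnU* is transcribed.
So ElnU is produced and active.
Mn²⁺ is present, so UlmK is inactive.
Diaminopimelate is present, so BexJ is inactive.
Required activator UlmK is absent, so *lutS* is not transcribed.
So LutS is not produced.
With repressor ElnU bound, *jovK* is not transcribed.
So JovK is not produced.
Palatinose is absent, so KepM is active.
No repressor is bound and KepM is active, so *kepY* is transcribed.
So KepY is produced and active.
With repressor KepY bound, *dovR* is not transcribed.
So DovR is not produced.
Required activator JovK is absent, so *sovL* is not transcribed.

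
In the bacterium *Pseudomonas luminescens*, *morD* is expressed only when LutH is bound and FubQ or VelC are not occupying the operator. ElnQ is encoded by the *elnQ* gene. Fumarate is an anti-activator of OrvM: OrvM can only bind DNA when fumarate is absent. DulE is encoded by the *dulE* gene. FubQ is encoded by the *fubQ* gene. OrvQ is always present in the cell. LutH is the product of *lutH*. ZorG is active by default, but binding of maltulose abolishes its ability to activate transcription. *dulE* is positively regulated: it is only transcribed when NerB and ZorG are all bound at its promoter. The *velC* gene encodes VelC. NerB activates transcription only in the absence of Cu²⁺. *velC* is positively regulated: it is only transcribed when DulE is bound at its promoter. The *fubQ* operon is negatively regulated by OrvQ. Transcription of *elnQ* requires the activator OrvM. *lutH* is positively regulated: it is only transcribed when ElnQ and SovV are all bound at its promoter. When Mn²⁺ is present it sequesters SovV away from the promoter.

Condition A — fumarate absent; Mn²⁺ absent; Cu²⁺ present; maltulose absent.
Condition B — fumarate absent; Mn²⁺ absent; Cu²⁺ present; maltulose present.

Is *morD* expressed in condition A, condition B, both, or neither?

both

Condition A:
Fumarate is absent, so OrvM is active.
No repressor is bound and OrvM is active, so *elnQ* is transcribed.
So ElnQ is produced and active.
Mn²⁺ is absent, so SovV is active.
No repressor is bound and ElnQ and SovV are active, so *lutH* is transcribed.
So LutH is produced and active.
OrvQ is produced constitutively and is active.
With repressor OrvQ bound, *fubQ* is not transcribed.
So FubQ is not produced.
Cu²⁺ is present, so NerB is inactive.
Maltulose is absent, so ZorG is active.
Required activator NerB is absent, so *dulE* is not transcribed.
So DulE is not produced.
Required activator DulE is absent, so *velC* is not transcribed.
So VelC is not produced.
No repressor is bound and LutH is active, so *morD* is transcribed.
→ *morD* is ON in A.
Condition B:
Fumarate is absent, so OrvM is active.
No repressor is bound and OrvM is active, so *elnQ* is transcribed.
So ElnQ is produced and active.
Mn²⁺ is absent, so SovV is active.
No repressor is bound and ElnQ and SovV are active, so *lutH* is transcribed.
So LutH is produced and active.
OrvQ is produced constitutively and is active.
With repressor OrvQ bound, *fubQ* is not transcribed.
So FubQ is not produced.
Cu²⁺ is present, so NerB is inactive.
Maltulose is present, so ZorG is inactive.
Required activator NerB is absent, so *dulE* is not transcribed.
So DulE is not produced.
Required activator DulE is absent, so *velC* is not transcribed.
So VelC is not produced.
No repressor is bound and LutH is active, so *morD* is transcribed.
→ *morD* is ON in B.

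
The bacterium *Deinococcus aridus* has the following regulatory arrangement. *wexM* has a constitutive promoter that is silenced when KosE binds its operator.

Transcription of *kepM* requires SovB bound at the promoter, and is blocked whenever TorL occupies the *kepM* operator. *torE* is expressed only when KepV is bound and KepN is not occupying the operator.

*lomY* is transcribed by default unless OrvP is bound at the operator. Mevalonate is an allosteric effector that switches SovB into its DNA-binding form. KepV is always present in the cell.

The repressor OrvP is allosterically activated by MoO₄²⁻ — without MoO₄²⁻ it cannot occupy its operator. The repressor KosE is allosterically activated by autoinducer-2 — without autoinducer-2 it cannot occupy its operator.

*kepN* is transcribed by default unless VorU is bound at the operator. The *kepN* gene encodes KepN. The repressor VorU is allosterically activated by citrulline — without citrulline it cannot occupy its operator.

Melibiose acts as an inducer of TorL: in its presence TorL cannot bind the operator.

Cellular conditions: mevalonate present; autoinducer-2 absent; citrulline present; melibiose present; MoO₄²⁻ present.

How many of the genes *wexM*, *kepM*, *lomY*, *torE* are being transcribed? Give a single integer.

Autoinducer-2 is absent, so KosE is inactive.
With no repressor bound, *wexM* is transcribed.
→ *wexM* is ON.
Melibiose is present, so TorL is inactive.
Mevalonate is present, so SovB is active.
No repressor is bound and SovB is active, so *kepM* is transcribed.
→ *kepM* is ON.
MoO₄²⁻ is present, so OrvP is active.
With repressor OrvP bound, *lomY* is not transcribed.
→ *lomY* is OFF.
Citrulline is present, so VorU is active.
With repressor VorU bound, *kepN* is not transcribed.
So KepN is not produced.
KepV is produced constitutively and is active.
No repressor is bound and KepV is active, so *torE* is transcribed.
→ *torE* is ON.
3 of the 4 genes are transcribed.

3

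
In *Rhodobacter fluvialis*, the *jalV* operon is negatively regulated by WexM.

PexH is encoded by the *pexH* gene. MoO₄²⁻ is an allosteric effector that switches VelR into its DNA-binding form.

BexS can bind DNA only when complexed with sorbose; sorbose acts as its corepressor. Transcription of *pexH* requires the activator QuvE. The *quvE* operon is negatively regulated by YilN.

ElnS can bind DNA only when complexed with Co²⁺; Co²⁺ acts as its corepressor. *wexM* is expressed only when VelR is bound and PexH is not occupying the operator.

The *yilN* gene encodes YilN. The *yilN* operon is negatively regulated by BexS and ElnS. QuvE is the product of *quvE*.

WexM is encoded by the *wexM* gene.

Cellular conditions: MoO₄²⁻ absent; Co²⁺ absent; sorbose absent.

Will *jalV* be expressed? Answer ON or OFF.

ON

Sorbose is absent, so BexS is inactive.
Co²⁺ is absent, so ElnS is inactive.
With no repressor bound, *yilN* is transcribed.
So YilN is produced and active.
With repressor YilN bound, *quvE* is not transcribed.
So QuvE is not produced.
Required activator QuvE is absent, so *pexH* is not transcribed.
So PexH is not produced.
MoO₄²⁻ is absent, so VelR is inactive.
Required activator VelR is absent, so *wexM* is not transcribed.
So WexM is not produced.
With no repressor bound, *jalV* is transcribed.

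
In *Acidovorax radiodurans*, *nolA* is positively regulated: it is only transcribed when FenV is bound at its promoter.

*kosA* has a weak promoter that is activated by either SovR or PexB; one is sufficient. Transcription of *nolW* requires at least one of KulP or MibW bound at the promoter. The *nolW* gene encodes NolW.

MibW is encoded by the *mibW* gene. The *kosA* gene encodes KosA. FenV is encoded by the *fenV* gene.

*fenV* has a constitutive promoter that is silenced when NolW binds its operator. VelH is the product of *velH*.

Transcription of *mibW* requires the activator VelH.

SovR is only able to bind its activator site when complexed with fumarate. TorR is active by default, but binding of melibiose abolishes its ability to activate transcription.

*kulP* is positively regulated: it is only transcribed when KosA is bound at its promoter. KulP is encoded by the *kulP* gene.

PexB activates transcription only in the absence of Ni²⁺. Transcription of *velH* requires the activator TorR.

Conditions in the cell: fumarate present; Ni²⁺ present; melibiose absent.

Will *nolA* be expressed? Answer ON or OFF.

Fumarate is present, so SovR is active.
Ni²⁺ is present, so PexB is inactive.
Activator SovR is present, so *kosA* is transcribed.
So KosA is produced and active.
No repressor is bound and KosA is active, so *kulP* is transcribed.
So KulP is produced and active.
Melibiose is absent, so TorR is active.
No repressor is bound and TorR is active, so *velH* is transcribed.
So VelH is produced and active.
No repressor is bound and VelH is active, so *mibW* is transcribed.
So MibW is produced and active.
Activator KulP is present, so *nolW* is transcribed.
So NolW is produced and active.
With repressor NolW bound, *fenV* is not transcribed.
So FenV is not produced.
Required activator FenV is absent, so *nolA* is not transcribed.

OFF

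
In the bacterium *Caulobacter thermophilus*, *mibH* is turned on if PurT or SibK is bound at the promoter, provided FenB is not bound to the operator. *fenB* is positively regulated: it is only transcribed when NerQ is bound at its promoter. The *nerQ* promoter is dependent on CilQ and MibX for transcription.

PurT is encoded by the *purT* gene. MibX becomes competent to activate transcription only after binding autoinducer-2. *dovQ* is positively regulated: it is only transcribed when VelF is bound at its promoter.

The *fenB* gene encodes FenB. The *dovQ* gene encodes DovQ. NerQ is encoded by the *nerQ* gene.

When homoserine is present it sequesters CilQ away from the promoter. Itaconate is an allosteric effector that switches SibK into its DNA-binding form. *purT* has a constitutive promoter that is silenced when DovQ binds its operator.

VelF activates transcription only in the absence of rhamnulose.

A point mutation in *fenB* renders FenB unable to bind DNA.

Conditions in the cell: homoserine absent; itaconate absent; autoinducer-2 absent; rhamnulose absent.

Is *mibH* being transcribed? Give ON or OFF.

Rhamnulose is absent, so VelF is active.
No repressor is bound and VelF is active, so *dovQ* is transcribed.
So DovQ is produced and active.
With repressor DovQ bound, *purT* is not transcribed.
So PurT is not produced.
FenB is non-functional in this strain, so it has no effect.
Itaconate is absent, so SibK is inactive.
No activator is available at the *mibH* promoter, so *mibH* is not transcribed.

OFF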